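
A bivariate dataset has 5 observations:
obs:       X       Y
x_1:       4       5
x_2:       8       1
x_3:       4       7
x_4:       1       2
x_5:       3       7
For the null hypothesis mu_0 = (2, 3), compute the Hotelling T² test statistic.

Step 1 — sample mean vector:
  mean(X) = (4 + 8 + 4 + 1 + 3) / 5 = 20/5 = 4
  mean(Y) = (5 + 1 + 7 + 2 + 7) / 5 = 22/5 = 4.4
  x̄ = (4, 4.4),  deviation x̄ - mu_0 = (4, 4.4) - (2, 3) = (2, 1.4).

Step 2 — sample covariance matrix, S[i,j] = (1/(n-1)) · Σ_k (x_{k,i} - mean_i) · (x_{k,j} - mean_j), divisor n-1 = 4:
  S[X,X] = ((0)·(0) + (4)·(4) + (0)·(0) + (-3)·(-3) + (-1)·(-1)) / 4 = 26/4 = 6.5
  S[X,Y] = ((0)·(0.6) + (4)·(-3.4) + (0)·(2.6) + (-3)·(-2.4) + (-1)·(2.6)) / 4 = -9/4 = -2.25
  S[Y,Y] = ((0.6)·(0.6) + (-3.4)·(-3.4) + (2.6)·(2.6) + (-2.4)·(-2.4) + (2.6)·(2.6)) / 4 = 31.2/4 = 7.8
  S = [[6.5, -2.25],
 [-2.25, 7.8]].

Step 3 — invert S. det(S) = 6.5·7.8 - (-2.25)² = 45.6375.
  S^{-1} = (1/det) · [[d, -b], [-b, a]] = [[0.1709, 0.0493],
 [0.0493, 0.1424]].

Step 4 — quadratic form (x̄ - mu_0)^T · S^{-1} · (x̄ - mu_0):
  S^{-1} · (x̄ - mu_0) = (0.4108, 0.298),
  (x̄ - mu_0)^T · [...] = (2)·(0.4108) + (1.4)·(0.298) = 1.2389.

Step 5 — scale by n: T² = 5 · 1.2389 = 6.1945.

T² ≈ 6.1945


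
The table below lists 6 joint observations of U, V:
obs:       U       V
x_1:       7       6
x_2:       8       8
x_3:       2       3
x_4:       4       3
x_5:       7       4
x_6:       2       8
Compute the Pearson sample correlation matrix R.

Step 1 — column means:
  mean(U) = (7 + 8 + 2 + 4 + 7 + 2) / 6 = 30/6 = 5
  mean(V) = (6 + 8 + 3 + 3 + 4 + 8) / 6 = 32/6 = 5.3333

Step 2 — sample variances and covariances s[i,j] = (1/(n-1)) · Σ_k (x_{k,i} - mean_i) · (x_{k,j} - mean_j), with n-1 = 5:
  s[U,U] = ((2)·(2) + (3)·(3) + (-3)·(-3) + (-1)·(-1) + (2)·(2) + (-3)·(-3)) / 5 = 36/5 = 7.2
  s[U,V] = ((2)·(0.6667) + (3)·(2.6667) + (-3)·(-2.3333) + (-1)·(-2.3333) + (2)·(-1.3333) + (-3)·(2.6667)) / 5 = 8/5 = 1.6
  s[V,V] = ((0.6667)·(0.6667) + (2.6667)·(2.6667) + (-2.3333)·(-2.3333) + (-2.3333)·(-2.3333) + (-1.3333)·(-1.3333) + (2.6667)·(2.6667)) / 5 = 27.3333/5 = 5.4667
  Sample standard deviations s_i = √(s[i,i]):
  s(U) = √(7.2) = 2.6833
  s(V) = √(5.4667) = 2.3381

Step 3 — r_{ij} = s_{ij} / (s_i · s_j):
  r[U,U] = 1 (diagonal).
  r[U,V] = 1.6 / (2.6833 · 2.3381) = 1.6 / 6.2738 = 0.255
  r[V,V] = 1 (diagonal).

R is symmetric with unit diagonal. Assembling:

R = [[1, 0.255],
 [0.255, 1]]


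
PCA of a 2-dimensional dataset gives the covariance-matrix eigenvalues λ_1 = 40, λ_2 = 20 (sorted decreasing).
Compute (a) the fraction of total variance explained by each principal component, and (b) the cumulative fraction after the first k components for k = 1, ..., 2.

Step 1 — total variance = trace(Sigma) = Σ λ_i = 40 + 20 = 60.

Step 2 — fraction explained by component i = λ_i / Σ λ:
  PC1: 40/60 = 0.6667
  PC2: 20/60 = 0.3333

Step 3 — cumulative fraction after k components = (λ_1 + ... + λ_k) / Σ λ:
  k = 1: 40/60 = 0.6667
  k = 2: (40 + 20)/60 = 60/60 = 1

Summary (fraction, with percent):

explained: PC1 0.6667 (66.67%), PC2 0.3333 (33.33%);  cumulative: 0.6667, 1


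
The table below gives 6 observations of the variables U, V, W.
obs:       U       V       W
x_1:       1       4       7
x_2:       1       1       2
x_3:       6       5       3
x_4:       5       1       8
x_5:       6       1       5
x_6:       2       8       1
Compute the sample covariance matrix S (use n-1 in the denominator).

Step 1 — column means:
  mean(U) = (1 + 1 + 6 + 5 + 6 + 2) / 6 = 21/6 = 3.5
  mean(V) = (4 + 1 + 5 + 1 + 1 + 8) / 6 = 20/6 = 3.3333
  mean(W) = (7 + 2 + 3 + 8 + 5 + 1) / 6 = 26/6 = 4.3333

Step 2 — sample covariance S[i,j] = (1/(n-1)) · Σ_k (x_{k,i} - mean_i) · (x_{k,j} - mean_j), with n-1 = 5.
  S[U,U] = ((-2.5)·(-2.5) + (-2.5)·(-2.5) + (2.5)·(2.5) + (1.5)·(1.5) + (2.5)·(2.5) + (-1.5)·(-1.5)) / 5 = 29.5/5 = 5.9
  S[U,V] = ((-2.5)·(0.6667) + (-2.5)·(-2.3333) + (2.5)·(1.6667) + (1.5)·(-2.3333) + (2.5)·(-2.3333) + (-1.5)·(4.6667)) / 5 = -8/5 = -1.6
  S[U,W] = ((-2.5)·(2.6667) + (-2.5)·(-2.3333) + (2.5)·(-1.3333) + (1.5)·(3.6667) + (2.5)·(0.6667) + (-1.5)·(-3.3333)) / 5 = 8/5 = 1.6
  S[V,V] = ((0.6667)·(0.6667) + (-2.3333)·(-2.3333) + (1.6667)·(1.6667) + (-2.3333)·(-2.3333) + (-2.3333)·(-2.3333) + (4.6667)·(4.6667)) / 5 = 41.3333/5 = 8.2667
  S[V,W] = ((0.6667)·(2.6667) + (-2.3333)·(-2.3333) + (1.6667)·(-1.3333) + (-2.3333)·(3.6667) + (-2.3333)·(0.6667) + (4.6667)·(-3.3333)) / 5 = -20.6667/5 = -4.1333
  S[W,W] = ((2.6667)·(2.6667) + (-2.3333)·(-2.3333) + (-1.3333)·(-1.3333) + (3.6667)·(3.6667) + (0.6667)·(0.6667) + (-3.3333)·(-3.3333)) / 5 = 39.3333/5 = 7.8667

S is symmetric (S[j,i] = S[i,j]). Assembling:

S = [[5.9, -1.6, 1.6],
 [-1.6, 8.2667, -4.1333],
 [1.6, -4.1333, 7.8667]]


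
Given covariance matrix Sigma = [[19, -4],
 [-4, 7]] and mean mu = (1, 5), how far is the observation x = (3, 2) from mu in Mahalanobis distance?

Step 1 — centre the observation: (x - mu) = (2, -3).

Step 2 — invert Sigma. det(Sigma) = 19·7 - (-4)² = 117.
  Sigma^{-1} = (1/det) · [[d, -b], [-b, a]] = [[0.0598, 0.0342],
 [0.0342, 0.1624]].

Step 3 — form the quadratic (x - mu)^T · Sigma^{-1} · (x - mu):
  Sigma^{-1} · (x - mu) = (0.0171, -0.4188).
  (x - mu)^T · [Sigma^{-1} · (x - mu)] = (2)·(0.0171) + (-3)·(-0.4188) = 1.2906.

Step 4 — take square root: d = √(1.2906) ≈ 1.136.

d(x, mu) = √(1.2906) ≈ 1.136


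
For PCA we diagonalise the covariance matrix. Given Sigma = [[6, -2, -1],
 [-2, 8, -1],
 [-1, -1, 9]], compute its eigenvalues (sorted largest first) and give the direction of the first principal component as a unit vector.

Step 1 — characteristic polynomial p(λ) = det(λI - Sigma) = λ³ - tr·λ² + c_1·λ - det, where tr = trace, c_1 = sum of the principal 2×2 minors, det = det(Sigma):
  tr = 6 + 8 + 9 = 23,
  c_1 = (6·8 - (-2)²) + (6·9 - (-1)²) + (8·9 - (-1)²) = 44 + 53 + 71 = 168,
  det = 6·(8·9 - (-1)²) - (-2)·((-2)·9 - (-1)·(-1)) + (-1)·((-2)·(-1) - 8·(-1)) = 6·(71) - (-2)·(-19) + (-1)·(10) = 378.
  So p(λ) = λ³ - 23λ² + 168λ - 378.
Step 2 — look for an integer root (rational root theorem: any rational root is an integer divisor of 378). Testing λ = 9:
  p(9) = 729 - 1863 + 1512 - 378 = 0  ✓
  Dividing out (λ - 9): p(λ) = (λ - 9)(λ² - 14λ + 42).
Step 3 — remaining eigenvalues from the quadratic λ² - 14λ + 42 = 0:
  Δ = 14² - 4·42 = 196 - 168 = 28,  λ = (14 ± √28)/2 = (14 ± 5.2915)/2 ≈ 9.6458 or 4.3542.
  Sorted: λ_1 = 9.6458,  λ_2 = 9,  λ_3 = 4.3542  (check: sum = 23 = tr ✓).

Step 4 — unit eigenvector for λ_1 ≈ 9.6458: v spans the null space of (Sigma - λ_1 I), whose rows are
  r_1 = (-3.6458, -2, -1),  r_2 = (-2, -1.6458, -1),  r_3 = (-1, -1, -0.6458).
  v is orthogonal to every row, so take v ∝ r_1 × r_2 = ((-2)·(-1) - (-1)·(-1.6458), (-1)·(-2) - (-3.6458)·(-1), (-3.6458)·(-1.6458) - (-2)·(-2)) ≈ (0.3542, -1.6458, 2).
  Let u = (0.3542, -1.6458, 2).
  ||u|| = √((0.3542)² + (-1.6458)² + (2)²) = √(6.834) ≈ 2.6142,  v_1 = u/||u|| ≈ (0.1355, -0.6295, 0.7651) (||v_1|| = 1).

λ_1 = 9.6458,  λ_2 = 9,  λ_3 = 4.3542;  v_1 ≈ (0.1355, -0.6295, 0.7651)


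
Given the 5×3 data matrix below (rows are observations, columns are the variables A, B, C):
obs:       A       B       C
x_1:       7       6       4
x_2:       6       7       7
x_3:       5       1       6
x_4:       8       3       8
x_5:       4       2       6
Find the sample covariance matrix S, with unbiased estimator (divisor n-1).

Step 1 — column means:
  mean(A) = (7 + 6 + 5 + 8 + 4) / 5 = 30/5 = 6
  mean(B) = (6 + 7 + 1 + 3 + 2) / 5 = 19/5 = 3.8
  mean(C) = (4 + 7 + 6 + 8 + 6) / 5 = 31/5 = 6.2

Step 2 — sample covariance S[i,j] = (1/(n-1)) · Σ_k (x_{k,i} - mean_i) · (x_{k,j} - mean_j), with n-1 = 4.
  S[A,A] = ((1)·(1) + (0)·(0) + (-1)·(-1) + (2)·(2) + (-2)·(-2)) / 4 = 10/4 = 2.5
  S[A,B] = ((1)·(2.2) + (0)·(3.2) + (-1)·(-2.8) + (2)·(-0.8) + (-2)·(-1.8)) / 4 = 7/4 = 1.75
  S[A,C] = ((1)·(-2.2) + (0)·(0.8) + (-1)·(-0.2) + (2)·(1.8) + (-2)·(-0.2)) / 4 = 2/4 = 0.5
  S[B,B] = ((2.2)·(2.2) + (3.2)·(3.2) + (-2.8)·(-2.8) + (-0.8)·(-0.8) + (-1.8)·(-1.8)) / 4 = 26.8/4 = 6.7
  S[B,C] = ((2.2)·(-2.2) + (3.2)·(0.8) + (-2.8)·(-0.2) + (-0.8)·(1.8) + (-1.8)·(-0.2)) / 4 = -2.8/4 = -0.7
  S[C,C] = ((-2.2)·(-2.2) + (0.8)·(0.8) + (-0.2)·(-0.2) + (1.8)·(1.8) + (-0.2)·(-0.2)) / 4 = 8.8/4 = 2.2

S is symmetric (S[j,i] = S[i,j]). Assembling:

S = [[2.5, 1.75, 0.5],
 [1.75, 6.7, -0.7],
 [0.5, -0.7, 2.2]]


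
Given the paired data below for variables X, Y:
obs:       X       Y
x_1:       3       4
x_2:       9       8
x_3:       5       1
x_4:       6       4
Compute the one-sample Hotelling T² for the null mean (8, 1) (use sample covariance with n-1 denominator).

Step 1 — sample mean vector:
  mean(X) = (3 + 9 + 5 + 6) / 4 = 23/4 = 5.75
  mean(Y) = (4 + 8 + 1 + 4) / 4 = 17/4 = 4.25
  x̄ = (5.75, 4.25),  deviation x̄ - mu_0 = (5.75, 4.25) - (8, 1) = (-2.25, 3.25).

Step 2 — sample covariance matrix, S[i,j] = (1/(n-1)) · Σ_k (x_{k,i} - mean_i) · (x_{k,j} - mean_j), divisor n-1 = 3:
  S[X,X] = ((-2.75)·(-2.75) + (3.25)·(3.25) + (-0.75)·(-0.75) + (0.25)·(0.25)) / 3 = 18.75/3 = 6.25
  S[X,Y] = ((-2.75)·(-0.25) + (3.25)·(3.75) + (-0.75)·(-3.25) + (0.25)·(-0.25)) / 3 = 15.25/3 = 5.0833
  S[Y,Y] = ((-0.25)·(-0.25) + (3.75)·(3.75) + (-3.25)·(-3.25) + (-0.25)·(-0.25)) / 3 = 24.75/3 = 8.25
  S = [[6.25, 5.0833],
 [5.0833, 8.25]].

Step 3 — invert S. det(S) = 6.25·8.25 - (5.0833)² = 25.7222.
  S^{-1} = (1/det) · [[d, -b], [-b, a]] = [[0.3207, -0.1976],
 [-0.1976, 0.243]].

Step 4 — quadratic form (x̄ - mu_0)^T · S^{-1} · (x̄ - mu_0):
  S^{-1} · (x̄ - mu_0) = (-1.3639, 1.2343),
  (x̄ - mu_0)^T · [...] = (-2.25)·(-1.3639) + (3.25)·(1.2343) = 7.0805.

Step 5 — scale by n: T² = 4 · 7.0805 = 28.3218.

T² ≈ 28.3218


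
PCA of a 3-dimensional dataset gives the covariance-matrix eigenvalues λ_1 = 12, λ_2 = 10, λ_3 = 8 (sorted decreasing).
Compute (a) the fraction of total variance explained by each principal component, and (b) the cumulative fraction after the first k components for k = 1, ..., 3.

Step 1 — total variance = trace(Sigma) = Σ λ_i = 12 + 10 + 8 = 30.

Step 2 — fraction explained by component i = λ_i / Σ λ:
  PC1: 12/30 = 0.4
  PC2: 10/30 = 0.3333
  PC3: 8/30 = 0.2667

Step 3 — cumulative fraction after k components = (λ_1 + ... + λ_k) / Σ λ:
  k = 1: 12/30 = 0.4
  k = 2: (12 + 10)/30 = 22/30 = 0.7333
  k = 3: (12 + 10 + 8)/30 = 30/30 = 1

Summary (fraction, with percent):

explained: PC1 0.4 (40%), PC2 0.3333 (33.33%), PC3 0.2667 (26.67%);  cumulative: 0.4, 0.7333, 1


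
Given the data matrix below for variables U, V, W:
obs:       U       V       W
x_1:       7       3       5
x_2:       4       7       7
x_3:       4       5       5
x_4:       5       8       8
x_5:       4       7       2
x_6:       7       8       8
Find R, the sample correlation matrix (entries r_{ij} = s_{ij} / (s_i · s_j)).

Step 1 — column means:
  mean(U) = (7 + 4 + 4 + 5 + 4 + 7) / 6 = 31/6 = 5.1667
  mean(V) = (3 + 7 + 5 + 8 + 7 + 8) / 6 = 38/6 = 6.3333
  mean(W) = (5 + 7 + 5 + 8 + 2 + 8) / 6 = 35/6 = 5.8333

Step 2 — sample variances and covariances s[i,j] = (1/(n-1)) · Σ_k (x_{k,i} - mean_i) · (x_{k,j} - mean_j), with n-1 = 5:
  s[U,U] = ((1.8333)·(1.8333) + (-1.1667)·(-1.1667) + (-1.1667)·(-1.1667) + (-0.1667)·(-0.1667) + (-1.1667)·(-1.1667) + (1.8333)·(1.8333)) / 5 = 10.8333/5 = 2.1667
  s[U,V] = ((1.8333)·(-3.3333) + (-1.1667)·(0.6667) + (-1.1667)·(-1.3333) + (-0.1667)·(1.6667) + (-1.1667)·(0.6667) + (1.8333)·(1.6667)) / 5 = -3.3333/5 = -0.6667
  s[U,W] = ((1.8333)·(-0.8333) + (-1.1667)·(1.1667) + (-1.1667)·(-0.8333) + (-0.1667)·(2.1667) + (-1.1667)·(-3.8333) + (1.8333)·(2.1667)) / 5 = 6.1667/5 = 1.2333
  s[V,V] = ((-3.3333)·(-3.3333) + (0.6667)·(0.6667) + (-1.3333)·(-1.3333) + (1.6667)·(1.6667) + (0.6667)·(0.6667) + (1.6667)·(1.6667)) / 5 = 19.3333/5 = 3.8667
  s[V,W] = ((-3.3333)·(-0.8333) + (0.6667)·(1.1667) + (-1.3333)·(-0.8333) + (1.6667)·(2.1667) + (0.6667)·(-3.8333) + (1.6667)·(2.1667)) / 5 = 9.3333/5 = 1.8667
  s[W,W] = ((-0.8333)·(-0.8333) + (1.1667)·(1.1667) + (-0.8333)·(-0.8333) + (2.1667)·(2.1667) + (-3.8333)·(-3.8333) + (2.1667)·(2.1667)) / 5 = 26.8333/5 = 5.3667
  Sample standard deviations s_i = √(s[i,i]):
  s(U) = √(2.1667) = 1.472
  s(V) = √(3.8667) = 1.9664
  s(W) = √(5.3667) = 2.3166

Step 3 — r_{ij} = s_{ij} / (s_i · s_j):
  r[U,U] = 1 (diagonal).
  r[U,V] = -0.6667 / (1.472 · 1.9664) = -0.6667 / 2.8944 = -0.2303
  r[U,W] = 1.2333 / (1.472 · 2.3166) = 1.2333 / 3.41 = 0.3617
  r[V,V] = 1 (diagonal).
  r[V,W] = 1.8667 / (1.9664 · 2.3166) = 1.8667 / 4.5553 = 0.4098
  r[W,W] = 1 (diagonal).

R is symmetric with unit diagonal. Assembling:

R = [[1, -0.2303, 0.3617],
 [-0.2303, 1, 0.4098],
 [0.3617, 0.4098, 1]]


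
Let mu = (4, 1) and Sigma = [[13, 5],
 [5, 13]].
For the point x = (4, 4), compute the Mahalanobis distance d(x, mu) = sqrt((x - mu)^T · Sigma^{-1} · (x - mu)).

Step 1 — centre the observation: (x - mu) = (0, 3).

Step 2 — invert Sigma. det(Sigma) = 13·13 - (5)² = 144.
  Sigma^{-1} = (1/det) · [[d, -b], [-b, a]] = [[0.0903, -0.0347],
 [-0.0347, 0.0903]].

Step 3 — form the quadratic (x - mu)^T · Sigma^{-1} · (x - mu):
  Sigma^{-1} · (x - mu) = (-0.1042, 0.2708).
  (x - mu)^T · [Sigma^{-1} · (x - mu)] = (0)·(-0.1042) + (3)·(0.2708) = 0.8125.

Step 4 — take square root: d = √(0.8125) ≈ 0.9014.

d(x, mu) = √(0.8125) ≈ 0.9014


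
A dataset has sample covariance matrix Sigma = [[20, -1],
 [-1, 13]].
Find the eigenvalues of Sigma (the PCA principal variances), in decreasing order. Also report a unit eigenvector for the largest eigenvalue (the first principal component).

Step 1 — characteristic polynomial of 2×2 Sigma:
  det(Sigma - λI) = λ² - trace · λ + det = 0.
  trace = 20 + 13 = 33, det = 20·13 - (-1)² = 259.
Step 2 — discriminant:
  Δ = trace² - 4·det = 1089 - 1036 = 53.
Step 3 — eigenvalues:
  λ = (trace ± √Δ)/2 = (33 ± 7.2801)/2,
  λ_1 = 20.1401,  λ_2 = 12.8599.

Step 4 — unit eigenvector for λ_1: solve (Sigma - λ_1 I)v = 0. First row:
  (20 - 20.1401)·v_x + (-1)·v_y = 0, i.e. (-0.1401)·v_x + (-1)·v_y = 0,
  so v ∝ (b, λ_1 - a) = (-1, 0.1401); multiply by -1 so the first entry is positive: u = (1, -0.1401).
  ||u|| = √((1)² + (-0.1401)²) = √(1.0196) ≈ 1.0098,
  v_1 = u/||u|| ≈ (0.9903, -0.1387) (||v_1|| = 1).

λ_1 = 20.1401,  λ_2 = 12.8599;  v_1 ≈ (0.9903, -0.1387)


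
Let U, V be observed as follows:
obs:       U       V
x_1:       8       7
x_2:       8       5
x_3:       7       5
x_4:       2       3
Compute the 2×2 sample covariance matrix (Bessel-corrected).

Step 1 — column means:
  mean(U) = (8 + 8 + 7 + 2) / 4 = 25/4 = 6.25
  mean(V) = (7 + 5 + 5 + 3) / 4 = 20/4 = 5

Step 2 — sample covariance S[i,j] = (1/(n-1)) · Σ_k (x_{k,i} - mean_i) · (x_{k,j} - mean_j), with n-1 = 3.
  S[U,U] = ((1.75)·(1.75) + (1.75)·(1.75) + (0.75)·(0.75) + (-4.25)·(-4.25)) / 3 = 24.75/3 = 8.25
  S[U,V] = ((1.75)·(2) + (1.75)·(0) + (0.75)·(0) + (-4.25)·(-2)) / 3 = 12/3 = 4
  S[V,V] = ((2)·(2) + (0)·(0) + (0)·(0) + (-2)·(-2)) / 3 = 8/3 = 2.6667

S is symmetric (S[j,i] = S[i,j]). Assembling:

S = [[8.25, 4],
 [4, 2.6667]]


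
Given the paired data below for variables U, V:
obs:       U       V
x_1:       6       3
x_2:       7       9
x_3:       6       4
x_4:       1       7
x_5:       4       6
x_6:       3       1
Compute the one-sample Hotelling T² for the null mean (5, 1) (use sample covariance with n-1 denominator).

Step 1 — sample mean vector:
  mean(U) = (6 + 7 + 6 + 1 + 4 + 3) / 6 = 27/6 = 4.5
  mean(V) = (3 + 9 + 4 + 7 + 6 + 1) / 6 = 30/6 = 5
  x̄ = (4.5, 5),  deviation x̄ - mu_0 = (4.5, 5) - (5, 1) = (-0.5, 4).

Step 2 — sample covariance matrix, S[i,j] = (1/(n-1)) · Σ_k (x_{k,i} - mean_i) · (x_{k,j} - mean_j), divisor n-1 = 5:
  S[U,U] = ((1.5)·(1.5) + (2.5)·(2.5) + (1.5)·(1.5) + (-3.5)·(-3.5) + (-0.5)·(-0.5) + (-1.5)·(-1.5)) / 5 = 25.5/5 = 5.1
  S[U,V] = ((1.5)·(-2) + (2.5)·(4) + (1.5)·(-1) + (-3.5)·(2) + (-0.5)·(1) + (-1.5)·(-4)) / 5 = 4/5 = 0.8
  S[V,V] = ((-2)·(-2) + (4)·(4) + (-1)·(-1) + (2)·(2) + (1)·(1) + (-4)·(-4)) / 5 = 42/5 = 8.4
  S = [[5.1, 0.8],
 [0.8, 8.4]].

Step 3 — invert S. det(S) = 5.1·8.4 - (0.8)² = 42.2.
  S^{-1} = (1/det) · [[d, -b], [-b, a]] = [[0.1991, -0.019],
 [-0.019, 0.1209]].

Step 4 — quadratic form (x̄ - mu_0)^T · S^{-1} · (x̄ - mu_0):
  S^{-1} · (x̄ - mu_0) = (-0.1754, 0.4929),
  (x̄ - mu_0)^T · [...] = (-0.5)·(-0.1754) + (4)·(0.4929) = 2.0592.

Step 5 — scale by n: T² = 6 · 2.0592 = 12.3555.

T² ≈ 12.3555


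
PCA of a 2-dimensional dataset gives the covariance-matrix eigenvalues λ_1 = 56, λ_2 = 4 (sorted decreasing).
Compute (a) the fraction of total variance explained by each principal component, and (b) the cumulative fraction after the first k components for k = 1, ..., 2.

Step 1 — total variance = trace(Sigma) = Σ λ_i = 56 + 4 = 60.

Step 2 — fraction explained by component i = λ_i / Σ λ:
  PC1: 56/60 = 0.9333
  PC2: 4/60 = 0.0667

Step 3 — cumulative fraction after k components = (λ_1 + ... + λ_k) / Σ λ:
  k = 1: 56/60 = 0.9333
  k = 2: (56 + 4)/60 = 60/60 = 1

Summary (fraction, with percent):

explained: PC1 0.9333 (93.33%), PC2 0.0667 (6.67%);  cumulative: 0.9333, 1


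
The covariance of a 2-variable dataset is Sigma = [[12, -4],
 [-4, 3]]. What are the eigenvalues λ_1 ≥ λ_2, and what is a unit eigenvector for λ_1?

Step 1 — characteristic polynomial of 2×2 Sigma:
  det(Sigma - λI) = λ² - trace · λ + det = 0.
  trace = 12 + 3 = 15, det = 12·3 - (-4)² = 20.
Step 2 — discriminant:
  Δ = trace² - 4·det = 225 - 80 = 145.
Step 3 — eigenvalues:
  λ = (trace ± √Δ)/2 = (15 ± 12.0416)/2,
  λ_1 = 13.5208,  λ_2 = 1.4792.

Step 4 — unit eigenvector for λ_1: solve (Sigma - λ_1 I)v = 0. First row:
  (12 - 13.5208)·v_x + (-4)·v_y = 0, i.e. (-1.5208)·v_x + (-4)·v_y = 0,
  so v ∝ (b, λ_1 - a) = (-4, 1.5208); multiply by -1 so the first entry is positive: u = (4, -1.5208).
  ||u|| = √((4)² + (-1.5208)²) = √(18.3128) ≈ 4.2793,
  v_1 = u/||u|| ≈ (0.9347, -0.3554) (||v_1|| = 1).

λ_1 = 13.5208,  λ_2 = 1.4792;  v_1 ≈ (0.9347, -0.3554)


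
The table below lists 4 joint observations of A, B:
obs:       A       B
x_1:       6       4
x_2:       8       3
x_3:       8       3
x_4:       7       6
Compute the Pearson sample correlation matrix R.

Step 1 — column means:
  mean(A) = (6 + 8 + 8 + 7) / 4 = 29/4 = 7.25
  mean(B) = (4 + 3 + 3 + 6) / 4 = 16/4 = 4

Step 2 — sample variances and covariances s[i,j] = (1/(n-1)) · Σ_k (x_{k,i} - mean_i) · (x_{k,j} - mean_j), with n-1 = 3:
  s[A,A] = ((-1.25)·(-1.25) + (0.75)·(0.75) + (0.75)·(0.75) + (-0.25)·(-0.25)) / 3 = 2.75/3 = 0.9167
  s[A,B] = ((-1.25)·(0) + (0.75)·(-1) + (0.75)·(-1) + (-0.25)·(2)) / 3 = -2/3 = -0.6667
  s[B,B] = ((0)·(0) + (-1)·(-1) + (-1)·(-1) + (2)·(2)) / 3 = 6/3 = 2
  Sample standard deviations s_i = √(s[i,i]):
  s(A) = √(0.9167) = 0.9574
  s(B) = √(2) = 1.4142

Step 3 — r_{ij} = s_{ij} / (s_i · s_j):
  r[A,A] = 1 (diagonal).
  r[A,B] = -0.6667 / (0.9574 · 1.4142) = -0.6667 / 1.354 = -0.4924
  r[B,B] = 1 (diagonal).

R is symmetric with unit diagonal. Assembling:

R = [[1, -0.4924],
 [-0.4924, 1]]


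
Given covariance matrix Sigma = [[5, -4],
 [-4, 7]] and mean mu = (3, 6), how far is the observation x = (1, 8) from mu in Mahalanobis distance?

Step 1 — centre the observation: (x - mu) = (-2, 2).

Step 2 — invert Sigma. det(Sigma) = 5·7 - (-4)² = 19.
  Sigma^{-1} = (1/det) · [[d, -b], [-b, a]] = [[0.3684, 0.2105],
 [0.2105, 0.2632]].

Step 3 — form the quadratic (x - mu)^T · Sigma^{-1} · (x - mu):
  Sigma^{-1} · (x - mu) = (-0.3158, 0.1053).
  (x - mu)^T · [Sigma^{-1} · (x - mu)] = (-2)·(-0.3158) + (2)·(0.1053) = 0.8421.

Step 4 — take square root: d = √(0.8421) ≈ 0.9177.

d(x, mu) = √(0.8421) ≈ 0.9177


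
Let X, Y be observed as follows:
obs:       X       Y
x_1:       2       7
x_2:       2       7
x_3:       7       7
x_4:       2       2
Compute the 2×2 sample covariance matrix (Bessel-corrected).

Step 1 — column means:
  mean(X) = (2 + 2 + 7 + 2) / 4 = 13/4 = 3.25
  mean(Y) = (7 + 7 + 7 + 2) / 4 = 23/4 = 5.75

Step 2 — sample covariance S[i,j] = (1/(n-1)) · Σ_k (x_{k,i} - mean_i) · (x_{k,j} - mean_j), with n-1 = 3.
  S[X,X] = ((-1.25)·(-1.25) + (-1.25)·(-1.25) + (3.75)·(3.75) + (-1.25)·(-1.25)) / 3 = 18.75/3 = 6.25
  S[X,Y] = ((-1.25)·(1.25) + (-1.25)·(1.25) + (3.75)·(1.25) + (-1.25)·(-3.75)) / 3 = 6.25/3 = 2.0833
  S[Y,Y] = ((1.25)·(1.25) + (1.25)·(1.25) + (1.25)·(1.25) + (-3.75)·(-3.75)) / 3 = 18.75/3 = 6.25

S is symmetric (S[j,i] = S[i,j]). Assembling:

S = [[6.25, 2.0833],
 [2.0833, 6.25]]


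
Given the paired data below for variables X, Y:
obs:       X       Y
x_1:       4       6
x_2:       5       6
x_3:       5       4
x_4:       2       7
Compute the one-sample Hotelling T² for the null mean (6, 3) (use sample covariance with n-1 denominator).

Step 1 — sample mean vector:
  mean(X) = (4 + 5 + 5 + 2) / 4 = 16/4 = 4
  mean(Y) = (6 + 6 + 4 + 7) / 4 = 23/4 = 5.75
  x̄ = (4, 5.75),  deviation x̄ - mu_0 = (4, 5.75) - (6, 3) = (-2, 2.75).

Step 2 — sample covariance matrix, S[i,j] = (1/(n-1)) · Σ_k (x_{k,i} - mean_i) · (x_{k,j} - mean_j), divisor n-1 = 3:
  S[X,X] = ((0)·(0) + (1)·(1) + (1)·(1) + (-2)·(-2)) / 3 = 6/3 = 2
  S[X,Y] = ((0)·(0.25) + (1)·(0.25) + (1)·(-1.75) + (-2)·(1.25)) / 3 = -4/3 = -1.3333
  S[Y,Y] = ((0.25)·(0.25) + (0.25)·(0.25) + (-1.75)·(-1.75) + (1.25)·(1.25)) / 3 = 4.75/3 = 1.5833
  S = [[2, -1.3333],
 [-1.3333, 1.5833]].

Step 3 — invert S. det(S) = 2·1.5833 - (-1.3333)² = 1.3889.
  S^{-1} = (1/det) · [[d, -b], [-b, a]] = [[1.14, 0.96],
 [0.96, 1.44]].

Step 4 — quadratic form (x̄ - mu_0)^T · S^{-1} · (x̄ - mu_0):
  S^{-1} · (x̄ - mu_0) = (0.36, 2.04),
  (x̄ - mu_0)^T · [...] = (-2)·(0.36) + (2.75)·(2.04) = 4.89.

Step 5 — scale by n: T² = 4 · 4.89 = 19.56.

T² ≈ 19.56


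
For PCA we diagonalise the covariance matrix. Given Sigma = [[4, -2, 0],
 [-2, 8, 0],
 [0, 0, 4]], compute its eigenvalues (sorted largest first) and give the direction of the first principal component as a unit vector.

Step 1 — characteristic polynomial p(λ) = det(λI - Sigma) = λ³ - tr·λ² + c_1·λ - det, where tr = trace, c_1 = sum of the principal 2×2 minors, det = det(Sigma):
  tr = 4 + 8 + 4 = 16,
  c_1 = (4·8 - (-2)²) + (4·4 - (0)²) + (8·4 - (0)²) = 28 + 16 + 32 = 76,
  det = 4·(8·4 - (0)²) - (-2)·((-2)·4 - (0)·(0)) + (0)·((-2)·(0) - 8·(0)) = 4·(32) - (-2)·(-8) + (0)·(0) = 112.
  So p(λ) = λ³ - 16λ² + 76λ - 112.
Step 2 — look for an integer root (rational root theorem: any rational root is an integer divisor of 112). Testing λ = 4:
  p(4) = 64 - 256 + 304 - 112 = 0  ✓
  Dividing out (λ - 4): p(λ) = (λ - 4)(λ² - 12λ + 28).
Step 3 — remaining eigenvalues from the quadratic λ² - 12λ + 28 = 0:
  Δ = 12² - 4·28 = 144 - 112 = 32,  λ = (12 ± √32)/2 = (12 ± 5.6569)/2 ≈ 8.8284 or 3.1716.
  Sorted: λ_1 = 8.8284,  λ_2 = 4,  λ_3 = 3.1716  (check: sum = 16 = tr ✓).

Step 4 — unit eigenvector for λ_1 ≈ 8.8284: v spans the null space of (Sigma - λ_1 I), whose rows are
  r_1 = (-4.8284, -2, 0),  r_2 = (-2, -0.8284, 0),  r_3 = (0, 0, -4.8284).
  v is orthogonal to every row, so take v ∝ r_1 × r_3 = ((-2)·(-4.8284) - (0)·(0), (0)·(0) - (-4.8284)·(-4.8284), (-4.8284)·(0) - (-2)·(0)) ≈ (9.6569, -23.3137, 0).
  Let u = (9.6569, -23.3137, 0).
  ||u|| = √((9.6569)² + (-23.3137)² + (0)²) = √(636.7838) ≈ 25.2346,  v_1 = u/||u|| ≈ (0.3827, -0.9239, 0) (||v_1|| = 1).

λ_1 = 8.8284,  λ_2 = 4,  λ_3 = 3.1716;  v_1 ≈ (0.3827, -0.9239, 0)


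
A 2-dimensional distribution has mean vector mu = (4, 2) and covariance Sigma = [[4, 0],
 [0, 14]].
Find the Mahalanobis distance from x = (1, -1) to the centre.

Step 1 — centre the observation: (x - mu) = (-3, -3).

Step 2 — invert Sigma. det(Sigma) = 4·14 - (0)² = 56.
  Sigma^{-1} = (1/det) · [[d, -b], [-b, a]] = [[0.25, 0],
 [0, 0.0714]].

Step 3 — form the quadratic (x - mu)^T · Sigma^{-1} · (x - mu):
  Sigma^{-1} · (x - mu) = (-0.75, -0.2143).
  (x - mu)^T · [Sigma^{-1} · (x - mu)] = (-3)·(-0.75) + (-3)·(-0.2143) = 2.8929.

Step 4 — take square root: d = √(2.8929) ≈ 1.7008.

d(x, mu) = √(2.8929) ≈ 1.7008


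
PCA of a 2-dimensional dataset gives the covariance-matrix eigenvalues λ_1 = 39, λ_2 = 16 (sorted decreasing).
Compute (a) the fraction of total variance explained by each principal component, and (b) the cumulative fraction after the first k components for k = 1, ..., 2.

Step 1 — total variance = trace(Sigma) = Σ λ_i = 39 + 16 = 55.

Step 2 — fraction explained by component i = λ_i / Σ λ:
  PC1: 39/55 = 0.7091
  PC2: 16/55 = 0.2909

Step 3 — cumulative fraction after k components = (λ_1 + ... + λ_k) / Σ λ:
  k = 1: 39/55 = 0.7091
  k = 2: (39 + 16)/55 = 55/55 = 1

Summary (fraction, with percent):

explained: PC1 0.7091 (70.91%), PC2 0.2909 (29.09%);  cumulative: 0.7091, 1


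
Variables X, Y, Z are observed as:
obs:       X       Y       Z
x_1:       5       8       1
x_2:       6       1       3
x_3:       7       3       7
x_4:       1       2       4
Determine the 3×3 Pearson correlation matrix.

Step 1 — column means:
  mean(X) = (5 + 6 + 7 + 1) / 4 = 19/4 = 4.75
  mean(Y) = (8 + 1 + 3 + 2) / 4 = 14/4 = 3.5
  mean(Z) = (1 + 3 + 7 + 4) / 4 = 15/4 = 3.75

Step 2 — sample variances and covariances s[i,j] = (1/(n-1)) · Σ_k (x_{k,i} - mean_i) · (x_{k,j} - mean_j), with n-1 = 3:
  s[X,X] = ((0.25)·(0.25) + (1.25)·(1.25) + (2.25)·(2.25) + (-3.75)·(-3.75)) / 3 = 20.75/3 = 6.9167
  s[X,Y] = ((0.25)·(4.5) + (1.25)·(-2.5) + (2.25)·(-0.5) + (-3.75)·(-1.5)) / 3 = 2.5/3 = 0.8333
  s[X,Z] = ((0.25)·(-2.75) + (1.25)·(-0.75) + (2.25)·(3.25) + (-3.75)·(0.25)) / 3 = 4.75/3 = 1.5833
  s[Y,Y] = ((4.5)·(4.5) + (-2.5)·(-2.5) + (-0.5)·(-0.5) + (-1.5)·(-1.5)) / 3 = 29/3 = 9.6667
  s[Y,Z] = ((4.5)·(-2.75) + (-2.5)·(-0.75) + (-0.5)·(3.25) + (-1.5)·(0.25)) / 3 = -12.5/3 = -4.1667
  s[Z,Z] = ((-2.75)·(-2.75) + (-0.75)·(-0.75) + (3.25)·(3.25) + (0.25)·(0.25)) / 3 = 18.75/3 = 6.25
  Sample standard deviations s_i = √(s[i,i]):
  s(X) = √(6.9167) = 2.63
  s(Y) = √(9.6667) = 3.1091
  s(Z) = √(6.25) = 2.5

Step 3 — r_{ij} = s_{ij} / (s_i · s_j):
  r[X,X] = 1 (diagonal).
  r[X,Y] = 0.8333 / (2.63 · 3.1091) = 0.8333 / 8.1769 = 0.1019
  r[X,Z] = 1.5833 / (2.63 · 2.5) = 1.5833 / 6.5749 = 0.2408
  r[Y,Y] = 1 (diagonal).
  r[Y,Z] = -4.1667 / (3.1091 · 2.5) = -4.1667 / 7.7728 = -0.5361
  r[Z,Z] = 1 (diagonal).

R is symmetric with unit diagonal. Assembling:

R = [[1, 0.1019, 0.2408],
 [0.1019, 1, -0.5361],
 [0.2408, -0.5361, 1]]


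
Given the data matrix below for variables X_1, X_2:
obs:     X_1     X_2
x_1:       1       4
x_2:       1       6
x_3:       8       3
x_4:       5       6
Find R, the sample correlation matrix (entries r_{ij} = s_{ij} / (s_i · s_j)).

Step 1 — column means:
  mean(X_1) = (1 + 1 + 8 + 5) / 4 = 15/4 = 3.75
  mean(X_2) = (4 + 6 + 3 + 6) / 4 = 19/4 = 4.75

Step 2 — sample variances and covariances s[i,j] = (1/(n-1)) · Σ_k (x_{k,i} - mean_i) · (x_{k,j} - mean_j), with n-1 = 3:
  s[X_1,X_1] = ((-2.75)·(-2.75) + (-2.75)·(-2.75) + (4.25)·(4.25) + (1.25)·(1.25)) / 3 = 34.75/3 = 11.5833
  s[X_1,X_2] = ((-2.75)·(-0.75) + (-2.75)·(1.25) + (4.25)·(-1.75) + (1.25)·(1.25)) / 3 = -7.25/3 = -2.4167
  s[X_2,X_2] = ((-0.75)·(-0.75) + (1.25)·(1.25) + (-1.75)·(-1.75) + (1.25)·(1.25)) / 3 = 6.75/3 = 2.25
  Sample standard deviations s_i = √(s[i,i]):
  s(X_1) = √(11.5833) = 3.4034
  s(X_2) = √(2.25) = 1.5

Step 3 — r_{ij} = s_{ij} / (s_i · s_j):
  r[X_1,X_1] = 1 (diagonal).
  r[X_1,X_2] = -2.4167 / (3.4034 · 1.5) = -2.4167 / 5.1051 = -0.4734
  r[X_2,X_2] = 1 (diagonal).

R is symmetric with unit diagonal. Assembling:

R = [[1, -0.4734],
 [-0.4734, 1]]


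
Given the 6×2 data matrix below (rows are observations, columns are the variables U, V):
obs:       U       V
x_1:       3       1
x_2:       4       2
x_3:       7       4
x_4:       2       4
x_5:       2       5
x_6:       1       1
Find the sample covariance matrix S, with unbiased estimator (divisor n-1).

Step 1 — column means:
  mean(U) = (3 + 4 + 7 + 2 + 2 + 1) / 6 = 19/6 = 3.1667
  mean(V) = (1 + 2 + 4 + 4 + 5 + 1) / 6 = 17/6 = 2.8333

Step 2 — sample covariance S[i,j] = (1/(n-1)) · Σ_k (x_{k,i} - mean_i) · (x_{k,j} - mean_j), with n-1 = 5.
  S[U,U] = ((-0.1667)·(-0.1667) + (0.8333)·(0.8333) + (3.8333)·(3.8333) + (-1.1667)·(-1.1667) + (-1.1667)·(-1.1667) + (-2.1667)·(-2.1667)) / 5 = 22.8333/5 = 4.5667
  S[U,V] = ((-0.1667)·(-1.8333) + (0.8333)·(-0.8333) + (3.8333)·(1.1667) + (-1.1667)·(1.1667) + (-1.1667)·(2.1667) + (-2.1667)·(-1.8333)) / 5 = 4.1667/5 = 0.8333
  S[V,V] = ((-1.8333)·(-1.8333) + (-0.8333)·(-0.8333) + (1.1667)·(1.1667) + (1.1667)·(1.1667) + (2.1667)·(2.1667) + (-1.8333)·(-1.8333)) / 5 = 14.8333/5 = 2.9667

S is symmetric (S[j,i] = S[i,j]). Assembling:

S = [[4.5667, 0.8333],
 [0.8333, 2.9667]]


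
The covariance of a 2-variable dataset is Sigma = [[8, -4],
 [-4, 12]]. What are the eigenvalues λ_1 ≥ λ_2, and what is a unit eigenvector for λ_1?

Step 1 — characteristic polynomial of 2×2 Sigma:
  det(Sigma - λI) = λ² - trace · λ + det = 0.
  trace = 8 + 12 = 20, det = 8·12 - (-4)² = 80.
Step 2 — discriminant:
  Δ = trace² - 4·det = 400 - 320 = 80.
Step 3 — eigenvalues:
  λ = (trace ± √Δ)/2 = (20 ± 8.9443)/2,
  λ_1 = 14.4721,  λ_2 = 5.5279.

Step 4 — unit eigenvector for λ_1: solve (Sigma - λ_1 I)v = 0. First row:
  (8 - 14.4721)·v_x + (-4)·v_y = 0, i.e. (-6.4721)·v_x + (-4)·v_y = 0,
  so v ∝ (b, λ_1 - a) = (-4, 6.4721); multiply by -1 so the first entry is positive: u = (4, -6.4721).
  ||u|| = √((4)² + (-6.4721)²) = √(57.8885) ≈ 7.6085,
  v_1 = u/||u|| ≈ (0.5257, -0.8507) (||v_1|| = 1).

λ_1 = 14.4721,  λ_2 = 5.5279;  v_1 ≈ (0.5257, -0.8507)


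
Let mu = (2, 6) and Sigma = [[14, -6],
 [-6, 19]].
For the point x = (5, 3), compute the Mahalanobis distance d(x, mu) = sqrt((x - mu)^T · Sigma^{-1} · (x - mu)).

Step 1 — centre the observation: (x - mu) = (3, -3).

Step 2 — invert Sigma. det(Sigma) = 14·19 - (-6)² = 230.
  Sigma^{-1} = (1/det) · [[d, -b], [-b, a]] = [[0.0826, 0.0261],
 [0.0261, 0.0609]].

Step 3 — form the quadratic (x - mu)^T · Sigma^{-1} · (x - mu):
  Sigma^{-1} · (x - mu) = (0.1696, -0.1043).
  (x - mu)^T · [Sigma^{-1} · (x - mu)] = (3)·(0.1696) + (-3)·(-0.1043) = 0.8217.

Step 4 — take square root: d = √(0.8217) ≈ 0.9065.

d(x, mu) = √(0.8217) ≈ 0.9065


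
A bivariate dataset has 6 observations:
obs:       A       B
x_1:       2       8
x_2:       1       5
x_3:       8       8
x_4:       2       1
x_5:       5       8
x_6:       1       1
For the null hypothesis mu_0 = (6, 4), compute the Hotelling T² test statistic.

Step 1 — sample mean vector:
  mean(A) = (2 + 1 + 8 + 2 + 5 + 1) / 6 = 19/6 = 3.1667
  mean(B) = (8 + 5 + 8 + 1 + 8 + 1) / 6 = 31/6 = 5.1667
  x̄ = (3.1667, 5.1667),  deviation x̄ - mu_0 = (3.1667, 5.1667) - (6, 4) = (-2.8333, 1.1667).

Step 2 — sample covariance matrix, S[i,j] = (1/(n-1)) · Σ_k (x_{k,i} - mean_i) · (x_{k,j} - mean_j), divisor n-1 = 5:
  S[A,A] = ((-1.1667)·(-1.1667) + (-2.1667)·(-2.1667) + (4.8333)·(4.8333) + (-1.1667)·(-1.1667) + (1.8333)·(1.8333) + (-2.1667)·(-2.1667)) / 5 = 38.8333/5 = 7.7667
  S[A,B] = ((-1.1667)·(2.8333) + (-2.1667)·(-0.1667) + (4.8333)·(2.8333) + (-1.1667)·(-4.1667) + (1.8333)·(2.8333) + (-2.1667)·(-4.1667)) / 5 = 29.8333/5 = 5.9667
  S[B,B] = ((2.8333)·(2.8333) + (-0.1667)·(-0.1667) + (2.8333)·(2.8333) + (-4.1667)·(-4.1667) + (2.8333)·(2.8333) + (-4.1667)·(-4.1667)) / 5 = 58.8333/5 = 11.7667
  S = [[7.7667, 5.9667],
 [5.9667, 11.7667]].

Step 3 — invert S. det(S) = 7.7667·11.7667 - (5.9667)² = 55.7867.
  S^{-1} = (1/det) · [[d, -b], [-b, a]] = [[0.2109, -0.107],
 [-0.107, 0.1392]].

Step 4 — quadratic form (x̄ - mu_0)^T · S^{-1} · (x̄ - mu_0):
  S^{-1} · (x̄ - mu_0) = (-0.7224, 0.4655),
  (x̄ - mu_0)^T · [...] = (-2.8333)·(-0.7224) + (1.1667)·(0.4655) = 2.5898.

Step 5 — scale by n: T² = 6 · 2.5898 = 15.539.

T² ≈ 15.539


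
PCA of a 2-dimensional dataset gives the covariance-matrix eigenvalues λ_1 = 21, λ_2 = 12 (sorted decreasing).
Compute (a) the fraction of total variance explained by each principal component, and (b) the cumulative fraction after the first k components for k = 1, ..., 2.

Step 1 — total variance = trace(Sigma) = Σ λ_i = 21 + 12 = 33.

Step 2 — fraction explained by component i = λ_i / Σ λ:
  PC1: 21/33 = 0.6364
  PC2: 12/33 = 0.3636

Step 3 — cumulative fraction after k components = (λ_1 + ... + λ_k) / Σ λ:
  k = 1: 21/33 = 0.6364
  k = 2: (21 + 12)/33 = 33/33 = 1

Summary (fraction, with percent):

explained: PC1 0.6364 (63.64%), PC2 0.3636 (36.36%);  cumulative: 0.6364, 1


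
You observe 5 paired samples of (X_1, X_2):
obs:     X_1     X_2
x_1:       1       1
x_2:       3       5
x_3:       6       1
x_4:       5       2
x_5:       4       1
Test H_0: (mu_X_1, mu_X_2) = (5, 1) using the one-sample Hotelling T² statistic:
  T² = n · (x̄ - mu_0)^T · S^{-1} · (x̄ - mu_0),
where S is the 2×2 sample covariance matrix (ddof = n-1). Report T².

Step 1 — sample mean vector:
  mean(X_1) = (1 + 3 + 6 + 5 + 4) / 5 = 19/5 = 3.8
  mean(X_2) = (1 + 5 + 1 + 2 + 1) / 5 = 10/5 = 2
  x̄ = (3.8, 2),  deviation x̄ - mu_0 = (3.8, 2) - (5, 1) = (-1.2, 1).

Step 2 — sample covariance matrix, S[i,j] = (1/(n-1)) · Σ_k (x_{k,i} - mean_i) · (x_{k,j} - mean_j), divisor n-1 = 4:
  S[X_1,X_1] = ((-2.8)·(-2.8) + (-0.8)·(-0.8) + (2.2)·(2.2) + (1.2)·(1.2) + (0.2)·(0.2)) / 4 = 14.8/4 = 3.7
  S[X_1,X_2] = ((-2.8)·(-1) + (-0.8)·(3) + (2.2)·(-1) + (1.2)·(0) + (0.2)·(-1)) / 4 = -2/4 = -0.5
  S[X_2,X_2] = ((-1)·(-1) + (3)·(3) + (-1)·(-1) + (0)·(0) + (-1)·(-1)) / 4 = 12/4 = 3
  S = [[3.7, -0.5],
 [-0.5, 3]].

Step 3 — invert S. det(S) = 3.7·3 - (-0.5)² = 10.85.
  S^{-1} = (1/det) · [[d, -b], [-b, a]] = [[0.2765, 0.0461],
 [0.0461, 0.341]].

Step 4 — quadratic form (x̄ - mu_0)^T · S^{-1} · (x̄ - mu_0):
  S^{-1} · (x̄ - mu_0) = (-0.2857, 0.2857),
  (x̄ - mu_0)^T · [...] = (-1.2)·(-0.2857) + (1)·(0.2857) = 0.6286.

Step 5 — scale by n: T² = 5 · 0.6286 = 3.1429.

T² ≈ 3.1429


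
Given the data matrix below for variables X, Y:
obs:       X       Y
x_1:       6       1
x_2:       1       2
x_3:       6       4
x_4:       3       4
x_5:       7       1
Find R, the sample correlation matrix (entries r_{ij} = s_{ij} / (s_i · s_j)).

Step 1 — column means:
  mean(X) = (6 + 1 + 6 + 3 + 7) / 5 = 23/5 = 4.6
  mean(Y) = (1 + 2 + 4 + 4 + 1) / 5 = 12/5 = 2.4

Step 2 — sample variances and covariances s[i,j] = (1/(n-1)) · Σ_k (x_{k,i} - mean_i) · (x_{k,j} - mean_j), with n-1 = 4:
  s[X,X] = ((1.4)·(1.4) + (-3.6)·(-3.6) + (1.4)·(1.4) + (-1.6)·(-1.6) + (2.4)·(2.4)) / 4 = 25.2/4 = 6.3
  s[X,Y] = ((1.4)·(-1.4) + (-3.6)·(-0.4) + (1.4)·(1.6) + (-1.6)·(1.6) + (2.4)·(-1.4)) / 4 = -4.2/4 = -1.05
  s[Y,Y] = ((-1.4)·(-1.4) + (-0.4)·(-0.4) + (1.6)·(1.6) + (1.6)·(1.6) + (-1.4)·(-1.4)) / 4 = 9.2/4 = 2.3
  Sample standard deviations s_i = √(s[i,i]):
  s(X) = √(6.3) = 2.51
  s(Y) = √(2.3) = 1.5166

Step 3 — r_{ij} = s_{ij} / (s_i · s_j):
  r[X,X] = 1 (diagonal).
  r[X,Y] = -1.05 / (2.51 · 1.5166) = -1.05 / 3.8066 = -0.2758
  r[Y,Y] = 1 (diagonal).

R is symmetric with unit diagonal. Assembling:

R = [[1, -0.2758],
 [-0.2758, 1]]


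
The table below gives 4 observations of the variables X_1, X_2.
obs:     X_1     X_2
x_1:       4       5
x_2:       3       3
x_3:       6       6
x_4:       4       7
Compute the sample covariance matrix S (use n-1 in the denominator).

Step 1 — column means:
  mean(X_1) = (4 + 3 + 6 + 4) / 4 = 17/4 = 4.25
  mean(X_2) = (5 + 3 + 6 + 7) / 4 = 21/4 = 5.25

Step 2 — sample covariance S[i,j] = (1/(n-1)) · Σ_k (x_{k,i} - mean_i) · (x_{k,j} - mean_j), with n-1 = 3.
  S[X_1,X_1] = ((-0.25)·(-0.25) + (-1.25)·(-1.25) + (1.75)·(1.75) + (-0.25)·(-0.25)) / 3 = 4.75/3 = 1.5833
  S[X_1,X_2] = ((-0.25)·(-0.25) + (-1.25)·(-2.25) + (1.75)·(0.75) + (-0.25)·(1.75)) / 3 = 3.75/3 = 1.25
  S[X_2,X_2] = ((-0.25)·(-0.25) + (-2.25)·(-2.25) + (0.75)·(0.75) + (1.75)·(1.75)) / 3 = 8.75/3 = 2.9167

S is symmetric (S[j,i] = S[i,j]). Assembling:

S = [[1.5833, 1.25],
 [1.25, 2.9167]]


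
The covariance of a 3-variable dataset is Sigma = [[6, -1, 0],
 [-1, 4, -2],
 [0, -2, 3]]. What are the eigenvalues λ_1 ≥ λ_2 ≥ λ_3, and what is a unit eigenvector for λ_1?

Step 1 — characteristic polynomial p(λ) = det(λI - Sigma) = λ³ - tr·λ² + c_1·λ - det, where tr = trace, c_1 = sum of the principal 2×2 minors, det = det(Sigma):
  tr = 6 + 4 + 3 = 13,
  c_1 = (6·4 - (-1)²) + (6·3 - (0)²) + (4·3 - (-2)²) = 23 + 18 + 8 = 49,
  det = 6·(4·3 - (-2)²) - (-1)·((-1)·3 - (-2)·(0)) + (0)·((-1)·(-2) - 4·(0)) = 6·(8) - (-1)·(-3) + (0)·(2) = 45.
  So p(λ) = λ³ - 13λ² + 49λ - 45.
Step 2 — look for an integer root (rational root theorem: any rational root is an integer divisor of 45). Testing λ = 5:
  p(5) = 125 - 325 + 245 - 45 = 0  ✓
  Dividing out (λ - 5): p(λ) = (λ - 5)(λ² - 8λ + 9).
Step 3 — remaining eigenvalues from the quadratic λ² - 8λ + 9 = 0:
  Δ = 8² - 4·9 = 64 - 36 = 28,  λ = (8 ± √28)/2 = (8 ± 5.2915)/2 ≈ 6.6458 or 1.3542.
  Sorted: λ_1 = 6.6458,  λ_2 = 5,  λ_3 = 1.3542  (check: sum = 13 = tr ✓).

Step 4 — unit eigenvector for λ_1 ≈ 6.6458: v spans the null space of (Sigma - λ_1 I), whose rows are
  r_1 = (-0.6458, -1, 0),  r_2 = (-1, -2.6458, -2),  r_3 = (0, -2, -3.6458).
  v is orthogonal to every row, so take v ∝ r_1 × r_2 = ((-1)·(-2) - (0)·(-2.6458), (0)·(-1) - (-0.6458)·(-2), (-0.6458)·(-2.6458) - (-1)·(-1)) ≈ (2, -1.2915, 0.7085).
  Let u = (2, -1.2915, 0.7085).
  ||u|| = √((2)² + (-1.2915)² + (0.7085)²) = √(6.1699) ≈ 2.4839,  v_1 = u/||u|| ≈ (0.8052, -0.5199, 0.2852) (||v_1|| = 1).

λ_1 = 6.6458,  λ_2 = 5,  λ_3 = 1.3542;  v_1 ≈ (0.8052, -0.5199, 0.2852)


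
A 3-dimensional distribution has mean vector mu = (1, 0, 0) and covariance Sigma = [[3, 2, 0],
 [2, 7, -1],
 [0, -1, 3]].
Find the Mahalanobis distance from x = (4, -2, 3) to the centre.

Step 1 — centre the observation: (x - mu) = (3, -2, 3).

Step 2 — invert Sigma (cofactor / det for 3×3, or solve directly):
  Sigma^{-1} = [[0.4167, -0.125, -0.0417],
 [-0.125, 0.1875, 0.0625],
 [-0.0417, 0.0625, 0.3542]].

Step 3 — form the quadratic (x - mu)^T · Sigma^{-1} · (x - mu):
  Sigma^{-1} · (x - mu) = (1.375, -0.5625, 0.8125).
  (x - mu)^T · [Sigma^{-1} · (x - mu)] = (3)·(1.375) + (-2)·(-0.5625) + (3)·(0.8125) = 7.6875.

Step 4 — take square root: d = √(7.6875) ≈ 2.7726.

d(x, mu) = √(7.6875) ≈ 2.7726


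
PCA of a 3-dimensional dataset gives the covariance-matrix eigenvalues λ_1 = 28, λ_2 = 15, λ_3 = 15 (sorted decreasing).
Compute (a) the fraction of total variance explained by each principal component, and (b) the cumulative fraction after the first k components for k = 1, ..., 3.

Step 1 — total variance = trace(Sigma) = Σ λ_i = 28 + 15 + 15 = 58.

Step 2 — fraction explained by component i = λ_i / Σ λ:
  PC1: 28/58 = 0.4828
  PC2: 15/58 = 0.2586
  PC3: 15/58 = 0.2586

Step 3 — cumulative fraction after k components = (λ_1 + ... + λ_k) / Σ λ:
  k = 1: 28/58 = 0.4828
  k = 2: (28 + 15)/58 = 43/58 = 0.7414
  k = 3: (28 + 15 + 15)/58 = 58/58 = 1

Summary (fraction, with percent):

explained: PC1 0.4828 (48.28%), PC2 0.2586 (25.86%), PC3 0.2586 (25.86%);  cumulative: 0.4828, 0.7414, 1


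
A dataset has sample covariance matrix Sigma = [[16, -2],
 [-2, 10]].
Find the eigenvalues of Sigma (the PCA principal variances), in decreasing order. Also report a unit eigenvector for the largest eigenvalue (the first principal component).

Step 1 — characteristic polynomial of 2×2 Sigma:
  det(Sigma - λI) = λ² - trace · λ + det = 0.
  trace = 16 + 10 = 26, det = 16·10 - (-2)² = 156.
Step 2 — discriminant:
  Δ = trace² - 4·det = 676 - 624 = 52.
Step 3 — eigenvalues:
  λ = (trace ± √Δ)/2 = (26 ± 7.2111)/2,
  λ_1 = 16.6056,  λ_2 = 9.3944.

Step 4 — unit eigenvector for λ_1: solve (Sigma - λ_1 I)v = 0. First row:
  (16 - 16.6056)·v_x + (-2)·v_y = 0, i.e. (-0.6056)·v_x + (-2)·v_y = 0,
  so v ∝ (b, λ_1 - a) = (-2, 0.6056); multiply by -1 so the first entry is positive: u = (2, -0.6056).
  ||u|| = √((2)² + (-0.6056)²) = √(4.3667) ≈ 2.0897,
  v_1 = u/||u|| ≈ (0.9571, -0.2898) (||v_1|| = 1).

λ_1 = 16.6056,  λ_2 = 9.3944;  v_1 ≈ (0.9571, -0.2898)
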